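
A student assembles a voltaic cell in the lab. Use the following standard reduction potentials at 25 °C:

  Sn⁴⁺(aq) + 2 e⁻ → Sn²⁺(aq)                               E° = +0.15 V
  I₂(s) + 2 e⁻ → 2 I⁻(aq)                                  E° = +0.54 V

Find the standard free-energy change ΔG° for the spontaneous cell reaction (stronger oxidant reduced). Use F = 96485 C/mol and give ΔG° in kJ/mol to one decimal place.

I₂/I⁻ (E° = +0.54 V) is the cathode; Sn⁴⁺/Sn²⁺ (E° = +0.15 V) is the anode, so E°cell = +0.39 V.
Balancing electrons gives n = 2 (lcm of 2 and 2).
ΔG° = −nFE° = −(2)(96485)(+0.39) = -75,258 J = -75.3 kJ/mol.

-75.3 kJ/mol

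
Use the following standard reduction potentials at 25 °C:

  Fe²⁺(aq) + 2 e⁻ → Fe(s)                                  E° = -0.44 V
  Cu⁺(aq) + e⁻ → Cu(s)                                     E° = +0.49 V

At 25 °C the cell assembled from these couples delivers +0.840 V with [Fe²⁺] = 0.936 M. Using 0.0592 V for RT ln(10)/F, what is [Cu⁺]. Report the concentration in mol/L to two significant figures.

0.029 M

Cu⁺/Cu is the cathode, Fe²⁺/Fe the anode: E°cell = +0.93 V, n = 2.
Overall reaction: 2 Cu⁺(aq) + Fe(s) → 2 Cu(s) + Fe²⁺(aq); Q = [Fe²⁺]^1/[Cu⁺]^2.
From E = E° − (0.0592/n) log Q: log Q = (E° − E)·n/0.0592 = (+0.93 − (+0.840))·2/0.0592 = 3.0405.
So 2·log[Cu⁺] = 1·log(0.936) − log Q = -0.0287 − (3.0405) = -3.0692; log[Cu⁺] = -3.0692 / 2 = -1.5346; [Cu⁺] = 10^(-1.5346) ≈ 0.029 M.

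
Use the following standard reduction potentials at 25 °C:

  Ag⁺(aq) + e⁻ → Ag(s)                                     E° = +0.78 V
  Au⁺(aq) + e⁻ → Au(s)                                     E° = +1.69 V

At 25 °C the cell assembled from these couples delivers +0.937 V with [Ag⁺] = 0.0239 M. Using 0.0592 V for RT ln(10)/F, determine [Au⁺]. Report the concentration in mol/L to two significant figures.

Au⁺/Au is the cathode, Ag⁺/Ag the anode: E°cell = +0.91 V, n = 1.
Overall reaction: Au⁺(aq) + Ag(s) → Au(s) + Ag⁺(aq); Q = [Ag⁺]^1/[Au⁺]^1.
From E = E° − (0.0592/n) log Q: log Q = (E° − E)·n/0.0592 = (+0.91 − (+0.937))·1/0.0592 = -0.4561.
So 1·log[Au⁺] = 1·log(0.0239) − log Q = -1.6216 − (-0.4561) = -1.1655; [Au⁺] = 10^(-1.1655) ≈ 0.068 M.

0.068 M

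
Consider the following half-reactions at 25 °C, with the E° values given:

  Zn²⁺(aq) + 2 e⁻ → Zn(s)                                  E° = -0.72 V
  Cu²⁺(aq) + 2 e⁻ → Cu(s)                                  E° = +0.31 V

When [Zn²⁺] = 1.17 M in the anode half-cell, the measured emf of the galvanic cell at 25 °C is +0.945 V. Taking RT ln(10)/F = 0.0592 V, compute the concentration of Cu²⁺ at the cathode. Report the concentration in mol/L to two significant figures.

Cu²⁺/Cu is the cathode, Zn²⁺/Zn the anode: E°cell = +1.03 V, n = 2.
Overall reaction: Cu²⁺(aq) + Zn(s) → Cu(s) + Zn²⁺(aq); Q = [Zn²⁺]^1/[Cu²⁺]^1.
From E = E° − (0.0592/n) log Q: log Q = (E° − E)·n/0.0592 = (+1.03 − (+0.945))·2/0.0592 = 2.8716.
So 1·log[Cu²⁺] = 1·log(1.17) − log Q = 0.0682 − (2.8716) = -2.8034; [Cu²⁺] = 10^(-2.8034) ≈ 0.0016 M.

0.0016 M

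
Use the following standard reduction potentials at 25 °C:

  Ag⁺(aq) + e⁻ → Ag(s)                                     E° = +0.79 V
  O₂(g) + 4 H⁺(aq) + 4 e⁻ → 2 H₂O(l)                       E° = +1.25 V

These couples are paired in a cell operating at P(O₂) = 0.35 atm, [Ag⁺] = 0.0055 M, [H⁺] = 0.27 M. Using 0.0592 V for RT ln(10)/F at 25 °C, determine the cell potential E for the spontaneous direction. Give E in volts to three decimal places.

+0.553 V

O₂/H₂O is the cathode (higher E°), Ag⁺/Ag the anode: E°cell = +1.25 − (+0.79) = +0.46 V, n = 4.
Overall: O₂(g) + 4 H⁺(aq) + 4 Ag(s) → 2 H₂O(l) + 4 Ag⁺(aq)
Q = [Ag⁺]^4 / (P(O₂)·[H⁺]^4); log Q = -6.308.
E = E° − (0.0592/n) log Q = +0.46 − (0.0592/4)(-6.308) = +0.553 V.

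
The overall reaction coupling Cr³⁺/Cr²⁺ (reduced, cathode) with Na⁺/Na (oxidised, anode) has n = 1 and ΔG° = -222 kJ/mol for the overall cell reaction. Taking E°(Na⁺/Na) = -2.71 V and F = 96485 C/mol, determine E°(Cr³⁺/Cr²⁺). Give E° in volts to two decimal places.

-0.41 V

E°cell = −ΔG°/(nF) = −(-222×10³)/((1)(96485)) = +2.301 V.
Since Cr³⁺/Cr²⁺ is the cathode and Na⁺/Na the anode, E°cell = E°(Cr³⁺/Cr²⁺) − E°(Na⁺/Na).
So E°(Cr³⁺/Cr²⁺) = E°cell + E°(Na⁺/Na) = +2.301 + (-2.71) = -0.41 V.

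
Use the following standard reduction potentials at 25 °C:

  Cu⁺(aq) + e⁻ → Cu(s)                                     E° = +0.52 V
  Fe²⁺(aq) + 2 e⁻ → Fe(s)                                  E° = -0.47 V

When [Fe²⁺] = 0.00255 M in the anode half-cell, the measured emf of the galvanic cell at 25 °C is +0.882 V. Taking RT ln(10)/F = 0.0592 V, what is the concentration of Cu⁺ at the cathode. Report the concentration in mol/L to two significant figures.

0.00076 M

Cu⁺/Cu is the cathode, Fe²⁺/Fe the anode: E°cell = +0.99 V, n = 2.
Overall reaction: 2 Cu⁺(aq) + Fe(s) → 2 Cu(s) + Fe²⁺(aq); Q = [Fe²⁺]^1/[Cu⁺]^2.
From E = E° − (0.0592/n) log Q: log Q = (E° − E)·n/0.0592 = (+0.99 − (+0.882))·2/0.0592 = 3.6486.
So 2·log[Cu⁺] = 1·log(0.00255) − log Q = -2.5935 − (3.6486) = -6.2421; log[Cu⁺] = -6.2421 / 2 = -3.1210; [Cu⁺] = 10^(-3.1210) ≈ 0.00076 M.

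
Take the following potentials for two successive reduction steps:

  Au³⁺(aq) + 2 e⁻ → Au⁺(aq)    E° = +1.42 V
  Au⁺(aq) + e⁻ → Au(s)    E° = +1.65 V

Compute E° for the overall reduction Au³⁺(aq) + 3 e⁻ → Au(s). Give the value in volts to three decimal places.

+1.497 V

Standard free energies of sequential steps add: ΔG°₃ = ΔG°₁ + ΔG°₂, so n₃E°₃ = n₁E°₁ + n₂E°₂.
E°₃ = (2×+1.42 + 1×+1.65) / 3 = (+4.490) / 3 = +1.497 V.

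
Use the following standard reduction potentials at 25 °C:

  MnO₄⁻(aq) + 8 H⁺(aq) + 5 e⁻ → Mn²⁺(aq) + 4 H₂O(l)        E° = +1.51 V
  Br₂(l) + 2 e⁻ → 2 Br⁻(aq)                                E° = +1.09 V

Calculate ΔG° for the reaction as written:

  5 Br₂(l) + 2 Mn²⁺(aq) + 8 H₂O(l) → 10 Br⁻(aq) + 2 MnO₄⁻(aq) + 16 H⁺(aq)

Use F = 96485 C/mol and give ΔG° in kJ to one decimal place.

As written, Br₂/Br⁻ is reduced (cathode) and MnO₄⁻/Mn²⁺ is oxidised (anode), so E°cell = (+1.09) − (+1.51) = -0.42 V.
Balancing electrons gives n = 10.
ΔG° = −nFE° = −(10)(96485)(-0.42) = 405,237 J = +405.2 kJ.

+405.2 kJ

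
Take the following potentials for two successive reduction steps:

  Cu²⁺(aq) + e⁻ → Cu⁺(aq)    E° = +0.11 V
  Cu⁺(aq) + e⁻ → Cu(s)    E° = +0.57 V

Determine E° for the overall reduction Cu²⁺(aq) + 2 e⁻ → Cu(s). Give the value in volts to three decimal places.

+0.340 V

Since ΔG° = −nFE° is additive over sequential reductions, n₃E°₃ = n₁E°₁ + n₂E°₂.
E°₃ = (1×+0.11 + 1×+0.57) / 2 = (+0.680) / 2 = +0.340 V.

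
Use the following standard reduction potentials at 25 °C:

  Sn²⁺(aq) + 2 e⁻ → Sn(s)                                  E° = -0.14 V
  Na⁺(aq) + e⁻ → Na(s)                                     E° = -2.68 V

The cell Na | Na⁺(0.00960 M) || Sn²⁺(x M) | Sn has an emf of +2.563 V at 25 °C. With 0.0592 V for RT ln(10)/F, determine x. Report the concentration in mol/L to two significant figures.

Sn²⁺/Sn is the cathode, Na⁺/Na the anode: E°cell = +2.54 V, n = 2.
Overall reaction: Sn²⁺(aq) + 2 Na(s) → Sn(s) + 2 Na⁺(aq); Q = [Na⁺]^2/[Sn²⁺]^1.
From E = E° − (0.0592/n) log Q: log Q = (E° − E)·n/0.0592 = (+2.54 − (+2.563))·2/0.0592 = -0.7770.
So 1·log[Sn²⁺] = 2·log(0.0096) − log Q = -4.0355 − (-0.7770) = -3.2585; [Sn²⁺] = 10^(-3.2585) ≈ 0.00055 M.

0.00055 M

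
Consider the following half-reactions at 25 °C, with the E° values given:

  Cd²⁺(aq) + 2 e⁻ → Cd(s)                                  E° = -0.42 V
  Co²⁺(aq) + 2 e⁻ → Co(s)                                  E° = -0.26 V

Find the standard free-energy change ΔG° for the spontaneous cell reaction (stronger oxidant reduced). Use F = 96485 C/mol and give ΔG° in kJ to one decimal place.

-30.9 kJ

Co²⁺/Co (E° = -0.26 V) is the cathode; Cd²⁺/Cd (E° = -0.42 V) is the anode, so E°cell = +0.16 V.
Balancing electrons gives n = 2 (lcm of 2 and 2).
ΔG° = −nFE° = −(2)(96485)(+0.16) = -30,875 J = -30.9 kJ.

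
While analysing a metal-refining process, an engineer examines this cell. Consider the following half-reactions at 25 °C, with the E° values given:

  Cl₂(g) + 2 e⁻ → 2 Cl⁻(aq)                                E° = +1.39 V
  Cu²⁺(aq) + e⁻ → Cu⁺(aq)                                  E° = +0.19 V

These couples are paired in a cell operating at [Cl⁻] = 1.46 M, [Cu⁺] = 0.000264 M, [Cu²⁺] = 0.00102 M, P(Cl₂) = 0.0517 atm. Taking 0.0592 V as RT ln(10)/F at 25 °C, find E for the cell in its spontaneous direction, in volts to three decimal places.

+1.117 V

Cl₂/Cl⁻ is the cathode (higher E°), Cu²⁺/Cu⁺ the anode: E°cell = +1.39 − (+0.19) = +1.20 V, n = 2.
Overall: Cl₂(g) + 2 Cu⁺(aq) → 2 Cl⁻(aq) + 2 Cu²⁺(aq)
Q = [Cl⁻]^2·[Cu²⁺]^2 / (P(Cl₂)·[Cu⁺]^2); log Q = 2.789.
E = E° − (0.0592/n) log Q = +1.20 − (0.0592/2)(2.789) = +1.117 V.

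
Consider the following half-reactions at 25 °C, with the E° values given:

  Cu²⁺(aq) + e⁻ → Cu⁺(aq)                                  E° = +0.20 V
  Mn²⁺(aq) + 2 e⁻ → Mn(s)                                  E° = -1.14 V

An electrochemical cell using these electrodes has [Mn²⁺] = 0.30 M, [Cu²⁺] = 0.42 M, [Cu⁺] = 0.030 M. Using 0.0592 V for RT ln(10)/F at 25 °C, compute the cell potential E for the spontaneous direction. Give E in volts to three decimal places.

+1.423 V

Cu²⁺/Cu⁺ is the cathode (higher E°), Mn²⁺/Mn the anode: E°cell = +0.20 − (-1.14) = +1.34 V, n = 2.
Overall: 2 Cu²⁺(aq) + Mn(s) → 2 Cu⁺(aq) + Mn²⁺(aq)
Q = [Cu⁺]^2·[Mn²⁺] / ([Cu²⁺]^2); log Q = -2.815.
E = E° − (0.0592/n) log Q = +1.34 − (0.0592/2)(-2.815) = +1.423 V.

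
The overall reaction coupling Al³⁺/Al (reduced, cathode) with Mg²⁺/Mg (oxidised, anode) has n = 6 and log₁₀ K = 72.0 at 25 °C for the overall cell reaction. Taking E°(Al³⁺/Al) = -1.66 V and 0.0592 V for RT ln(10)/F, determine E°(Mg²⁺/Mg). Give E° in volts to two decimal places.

-2.37 V

E°cell = (0.0592/n)·log K = (0.0592/6)(72.0) = +0.710 V.
Since Al³⁺/Al is the cathode and Mg²⁺/Mg the anode, E°cell = E°(Al³⁺/Al) − E°(Mg²⁺/Mg).
So E°(Mg²⁺/Mg) = E°(Al³⁺/Al) − E°cell = (-1.66) − (+0.710) = -2.37 V.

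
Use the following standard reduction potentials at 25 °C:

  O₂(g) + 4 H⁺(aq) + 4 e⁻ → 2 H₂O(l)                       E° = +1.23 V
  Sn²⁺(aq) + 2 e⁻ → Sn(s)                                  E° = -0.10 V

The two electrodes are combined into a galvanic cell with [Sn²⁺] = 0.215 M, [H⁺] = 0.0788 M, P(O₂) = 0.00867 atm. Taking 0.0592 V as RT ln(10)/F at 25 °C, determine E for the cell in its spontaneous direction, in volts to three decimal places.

+1.254 V

O₂/H₂O is the cathode (higher E°), Sn²⁺/Sn the anode: E°cell = +1.23 − (-0.10) = +1.33 V, n = 4.
Overall: O₂(g) + 4 H⁺(aq) + 2 Sn(s) → 2 H₂O(l) + 2 Sn²⁺(aq)
Q = [Sn²⁺]^2 / (P(O₂)·[H⁺]^4); log Q = 5.141.
E = E° − (0.0592/n) log Q = +1.33 − (0.0592/4)(5.141) = +1.254 V.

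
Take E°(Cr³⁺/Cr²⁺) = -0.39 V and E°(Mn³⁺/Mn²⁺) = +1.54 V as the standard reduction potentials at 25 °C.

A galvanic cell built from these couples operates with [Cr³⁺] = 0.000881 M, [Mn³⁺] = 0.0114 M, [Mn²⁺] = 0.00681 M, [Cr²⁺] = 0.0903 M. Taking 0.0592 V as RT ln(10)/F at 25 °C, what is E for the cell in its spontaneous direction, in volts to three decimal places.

+2.062 V

Mn³⁺/Mn²⁺ is the cathode (higher E°), Cr³⁺/Cr²⁺ the anode: E°cell = +1.54 − (-0.39) = +1.93 V, n = 1.
Overall: Mn³⁺(aq) + Cr²⁺(aq) → Mn²⁺(aq) + Cr³⁺(aq)
Q = [Mn²⁺]·[Cr³⁺] / ([Mn³⁺]·[Cr²⁺]); log Q = -2.234.
E = E° − (0.0592/n) log Q = +1.93 − (0.0592/1)(-2.234) = +2.062 V.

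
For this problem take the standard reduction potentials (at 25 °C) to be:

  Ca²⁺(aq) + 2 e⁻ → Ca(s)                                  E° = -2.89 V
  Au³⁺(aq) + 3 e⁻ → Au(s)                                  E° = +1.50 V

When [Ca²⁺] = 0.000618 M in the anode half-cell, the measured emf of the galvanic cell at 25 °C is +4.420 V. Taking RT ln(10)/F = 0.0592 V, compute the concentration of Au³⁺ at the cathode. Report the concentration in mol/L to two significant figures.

0.00051 M

Au³⁺/Au is the cathode, Ca²⁺/Ca the anode: E°cell = +4.39 V, n = 6.
Overall reaction: 2 Au³⁺(aq) + 3 Ca(s) → 2 Au(s) + 3 Ca²⁺(aq); Q = [Ca²⁺]^3/[Au³⁺]^2.
From E = E° − (0.0592/n) log Q: log Q = (E° − E)·n/0.0592 = (+4.39 − (+4.420))·6/0.0592 = -3.0405.
So 2·log[Au³⁺] = 3·log(0.000618) − log Q = -9.6270 − (-3.0405) = -6.5865; log[Au³⁺] = -6.5865 / 2 = -3.2933; [Au³⁺] = 10^(-3.2933) ≈ 0.00051 M.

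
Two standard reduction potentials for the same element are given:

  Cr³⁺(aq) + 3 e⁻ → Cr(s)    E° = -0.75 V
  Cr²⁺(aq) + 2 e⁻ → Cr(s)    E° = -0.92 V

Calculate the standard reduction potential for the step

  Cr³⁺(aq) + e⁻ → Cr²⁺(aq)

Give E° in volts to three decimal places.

-0.410 V

Sequential free energies add, so n₃E°₃ = n₁E°₁ + n₂E°₂.
With n₃ = 3, and the known step contributing 2×(-0.92) V, the unknown satisfies 1·E° = 3×(-0.75) − 2×(-0.92) = -0.410.
E° = -0.410 / 1 = -0.410 V.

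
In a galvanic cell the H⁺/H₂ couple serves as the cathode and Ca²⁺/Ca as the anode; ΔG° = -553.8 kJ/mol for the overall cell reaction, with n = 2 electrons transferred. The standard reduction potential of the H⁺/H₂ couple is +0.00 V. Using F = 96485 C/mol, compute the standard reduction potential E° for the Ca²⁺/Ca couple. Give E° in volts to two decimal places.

-2.87 V

E°cell = −ΔG°/(nF) = −(-553.8×10³)/((2)(96485)) = +2.870 V.
Since H⁺/H₂ is the cathode and Ca²⁺/Ca the anode, E°cell = E°(H⁺/H₂) − E°(Ca²⁺/Ca).
So E°(Ca²⁺/Ca) = E°(H⁺/H₂) − E°cell = (+0.00) − (+2.870) = -2.87 V.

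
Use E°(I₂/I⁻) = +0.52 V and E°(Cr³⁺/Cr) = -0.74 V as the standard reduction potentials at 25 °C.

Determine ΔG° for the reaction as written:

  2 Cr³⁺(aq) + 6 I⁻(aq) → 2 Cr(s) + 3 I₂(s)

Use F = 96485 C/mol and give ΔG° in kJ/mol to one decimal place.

As written, Cr³⁺/Cr is reduced (cathode) and I₂/I⁻ is oxidised (anode), so E°cell = (-0.74) − (+0.52) = -1.26 V.
Balancing electrons gives n = 6.
ΔG° = −nFE° = −(6)(96485)(-1.26) = 729,427 J = +729.4 kJ/mol.

+729.4 kJ/mol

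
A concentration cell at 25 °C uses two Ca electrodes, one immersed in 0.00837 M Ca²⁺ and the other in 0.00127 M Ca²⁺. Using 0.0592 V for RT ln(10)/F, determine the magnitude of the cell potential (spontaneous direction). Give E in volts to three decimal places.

For a concentration cell E°cell = 0. The 0.00837 M side is the cathode (reduction is favoured where [Ca²⁺] is higher).
With n = 2, E = −(0.0592/2) log([Ca²⁺]ₐₙ/[Ca²⁺]꜀ₐₜ) = −(0.0592/2) log(0.00127/0.00837) = −(0.0592/2)(-0.819) = +0.024 V.

+0.024 V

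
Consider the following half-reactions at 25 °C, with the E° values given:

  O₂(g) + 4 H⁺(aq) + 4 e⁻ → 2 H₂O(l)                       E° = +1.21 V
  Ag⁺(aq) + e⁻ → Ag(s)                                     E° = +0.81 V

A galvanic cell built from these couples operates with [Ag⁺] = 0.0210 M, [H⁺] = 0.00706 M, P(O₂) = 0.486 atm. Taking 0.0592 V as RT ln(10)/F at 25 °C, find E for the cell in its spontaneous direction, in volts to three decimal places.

O₂/H₂O is the cathode (higher E°), Ag⁺/Ag the anode: E°cell = +1.21 − (+0.81) = +0.40 V, n = 4.
Overall: O₂(g) + 4 H⁺(aq) + 4 Ag(s) → 2 H₂O(l) + 4 Ag⁺(aq)
Q = [Ag⁺]^4 / (P(O₂)·[H⁺]^4); log Q = 2.207.
E = E° − (0.0592/n) log Q = +0.40 − (0.0592/4)(2.207) = +0.367 V.

+0.367 V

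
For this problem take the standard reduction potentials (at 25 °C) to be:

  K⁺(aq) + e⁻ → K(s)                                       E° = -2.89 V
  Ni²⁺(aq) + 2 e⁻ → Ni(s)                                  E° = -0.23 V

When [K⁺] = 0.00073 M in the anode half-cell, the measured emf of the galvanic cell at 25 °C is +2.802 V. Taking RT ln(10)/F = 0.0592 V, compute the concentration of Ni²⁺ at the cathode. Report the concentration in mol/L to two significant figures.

Ni²⁺/Ni is the cathode, K⁺/K the anode: E°cell = +2.66 V, n = 2.
Overall reaction: Ni²⁺(aq) + 2 K(s) → Ni(s) + 2 K⁺(aq); Q = [K⁺]^2/[Ni²⁺]^1.
From E = E° − (0.0592/n) log Q: log Q = (E° − E)·n/0.0592 = (+2.66 − (+2.802))·2/0.0592 = -4.7973.
So 1·log[Ni²⁺] = 2·log(0.00073) − log Q = -6.2734 − (-4.7973) = -1.4761; [Ni²⁺] = 10^(-1.4761) ≈ 0.033 M.

0.033 M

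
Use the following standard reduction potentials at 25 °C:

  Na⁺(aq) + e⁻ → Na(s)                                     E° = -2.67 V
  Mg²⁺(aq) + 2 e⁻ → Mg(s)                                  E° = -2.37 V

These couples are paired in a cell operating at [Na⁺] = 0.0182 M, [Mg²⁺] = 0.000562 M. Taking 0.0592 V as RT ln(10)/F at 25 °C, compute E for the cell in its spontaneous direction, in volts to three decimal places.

+0.307 V

Mg²⁺/Mg is the cathode (higher E°), Na⁺/Na the anode: E°cell = -2.37 − (-2.67) = +0.30 V, n = 2.
Overall: Mg²⁺(aq) + 2 Na(s) → Mg(s) + 2 Na⁺(aq)
Q = [Na⁺]^2 / ([Mg²⁺]); log Q = -0.230.
E = E° − (0.0592/n) log Q = +0.30 − (0.0592/2)(-0.230) = +0.307 V.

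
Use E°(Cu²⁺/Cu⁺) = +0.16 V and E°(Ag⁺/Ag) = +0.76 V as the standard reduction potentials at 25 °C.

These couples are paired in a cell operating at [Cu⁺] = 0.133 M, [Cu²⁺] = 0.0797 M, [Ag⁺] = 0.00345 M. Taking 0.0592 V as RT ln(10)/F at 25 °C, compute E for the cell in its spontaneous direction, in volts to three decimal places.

Ag⁺/Ag is the cathode (higher E°), Cu²⁺/Cu⁺ the anode: E°cell = +0.76 − (+0.16) = +0.60 V, n = 1.
Overall: Ag⁺(aq) + Cu⁺(aq) → Ag(s) + Cu²⁺(aq)
Q = [Cu²⁺] / ([Ag⁺]·[Cu⁺]); log Q = 2.240.
E = E° − (0.0592/n) log Q = +0.60 − (0.0592/1)(2.240) = +0.467 V.

+0.467 V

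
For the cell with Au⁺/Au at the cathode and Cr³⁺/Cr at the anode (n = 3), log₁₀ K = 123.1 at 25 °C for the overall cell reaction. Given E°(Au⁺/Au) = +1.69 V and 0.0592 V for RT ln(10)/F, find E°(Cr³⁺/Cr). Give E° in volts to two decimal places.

E°cell = (0.0592/n)·log K = (0.0592/3)(123.1) = +2.429 V.
Since Au⁺/Au is the cathode and Cr³⁺/Cr the anode, E°cell = E°(Au⁺/Au) − E°(Cr³⁺/Cr).
So E°(Cr³⁺/Cr) = E°(Au⁺/Au) − E°cell = (+1.69) − (+2.429) = -0.74 V.

-0.74 V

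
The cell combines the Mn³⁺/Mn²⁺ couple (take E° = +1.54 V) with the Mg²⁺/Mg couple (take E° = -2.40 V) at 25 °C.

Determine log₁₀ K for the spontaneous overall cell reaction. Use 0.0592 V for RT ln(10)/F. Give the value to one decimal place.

Cathode: Mn³⁺/Mn²⁺; anode: Mg²⁺/Mg. E°cell = +3.94 V, n = 2.
log K = nE°cell / 0.0592 = (2)(+3.94) / 0.0592 = 133.1.

133.1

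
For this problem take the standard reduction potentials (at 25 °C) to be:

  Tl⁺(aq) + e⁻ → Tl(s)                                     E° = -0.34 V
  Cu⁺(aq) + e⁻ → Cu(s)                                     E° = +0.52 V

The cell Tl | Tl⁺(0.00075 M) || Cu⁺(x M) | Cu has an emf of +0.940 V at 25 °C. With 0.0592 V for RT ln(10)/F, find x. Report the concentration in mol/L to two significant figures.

Cu⁺/Cu is the cathode, Tl⁺/Tl the anode: E°cell = +0.86 V, n = 1.
Overall reaction: Cu⁺(aq) + Tl(s) → Cu(s) + Tl⁺(aq); Q = [Tl⁺]^1/[Cu⁺]^1.
From E = E° − (0.0592/n) log Q: log Q = (E° − E)·n/0.0592 = (+0.86 − (+0.940))·1/0.0592 = -1.3514.
So 1·log[Cu⁺] = 1·log(0.00075) − log Q = -3.1249 − (-1.3514) = -1.7735; [Cu⁺] = 10^(-1.7735) ≈ 0.017 M.

0.017 M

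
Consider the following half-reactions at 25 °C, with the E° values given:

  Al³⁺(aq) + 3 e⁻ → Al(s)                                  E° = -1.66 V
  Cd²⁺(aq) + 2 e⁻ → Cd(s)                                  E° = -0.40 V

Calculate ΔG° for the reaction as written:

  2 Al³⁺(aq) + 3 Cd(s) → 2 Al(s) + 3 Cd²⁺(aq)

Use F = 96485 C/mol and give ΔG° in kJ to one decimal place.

+729.4 kJ

As written, Al³⁺/Al is reduced (cathode) and Cd²⁺/Cd is oxidised (anode), so E°cell = (-1.66) − (-0.40) = -1.26 V.
Balancing electrons gives n = 6.
ΔG° = −nFE° = −(6)(96485)(-1.26) = 729,427 J = +729.4 kJ.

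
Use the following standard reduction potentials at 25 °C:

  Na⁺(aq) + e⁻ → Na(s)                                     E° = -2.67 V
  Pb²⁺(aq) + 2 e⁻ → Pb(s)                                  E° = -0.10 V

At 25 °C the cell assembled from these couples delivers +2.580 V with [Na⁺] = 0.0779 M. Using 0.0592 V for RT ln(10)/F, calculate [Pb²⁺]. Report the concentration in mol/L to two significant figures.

Pb²⁺/Pb is the cathode, Na⁺/Na the anode: E°cell = +2.57 V, n = 2.
Overall reaction: Pb²⁺(aq) + 2 Na(s) → Pb(s) + 2 Na⁺(aq); Q = [Na⁺]^2/[Pb²⁺]^1.
From E = E° − (0.0592/n) log Q: log Q = (E° − E)·n/0.0592 = (+2.57 − (+2.580))·2/0.0592 = -0.3378.
So 1·log[Pb²⁺] = 2·log(0.0779) − log Q = -2.2169 − (-0.3378) = -1.8791; [Pb²⁺] = 10^(-1.8791) ≈ 0.013 M.

0.013 M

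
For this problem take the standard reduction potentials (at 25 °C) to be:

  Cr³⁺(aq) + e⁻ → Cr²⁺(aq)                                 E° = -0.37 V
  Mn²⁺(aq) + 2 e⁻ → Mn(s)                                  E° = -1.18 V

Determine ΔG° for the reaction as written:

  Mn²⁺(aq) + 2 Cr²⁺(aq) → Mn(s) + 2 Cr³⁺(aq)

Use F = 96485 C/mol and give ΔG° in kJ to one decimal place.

+156.3 kJ

As written, Mn²⁺/Mn is reduced (cathode) and Cr³⁺/Cr²⁺ is oxidised (anode), so E°cell = (-1.18) − (-0.37) = -0.81 V.
Balancing electrons gives n = 2.
ΔG° = −nFE° = −(2)(96485)(-0.81) = 156,306 J = +156.3 kJ.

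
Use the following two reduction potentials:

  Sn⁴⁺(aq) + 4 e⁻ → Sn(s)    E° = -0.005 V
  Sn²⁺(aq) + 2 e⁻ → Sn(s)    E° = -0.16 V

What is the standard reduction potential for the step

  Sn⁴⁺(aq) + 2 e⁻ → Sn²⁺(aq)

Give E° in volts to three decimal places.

Sequential free energies add, so n₃E°₃ = n₁E°₁ + n₂E°₂.
With n₃ = 4, and the known step contributing 2×(-0.16) V, the unknown satisfies 2·E° = 4×(-0.005) − 2×(-0.16) = +0.300.
E° = +0.300 / 2 = +0.150 V.

+0.150 V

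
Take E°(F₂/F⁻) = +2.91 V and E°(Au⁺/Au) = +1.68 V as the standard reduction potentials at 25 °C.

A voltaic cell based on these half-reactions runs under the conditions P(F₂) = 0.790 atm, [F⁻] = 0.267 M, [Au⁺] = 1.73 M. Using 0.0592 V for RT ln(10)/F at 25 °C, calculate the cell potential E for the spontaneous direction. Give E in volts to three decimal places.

+1.247 V

F₂/F⁻ is the cathode (higher E°), Au⁺/Au the anode: E°cell = +2.91 − (+1.68) = +1.23 V, n = 2.
Overall: F₂(g) + 2 Au(s) → 2 F⁻(aq) + 2 Au⁺(aq)
Q = [F⁻]^2·[Au⁺]^2 / (P(F₂)); log Q = -0.569.
E = E° − (0.0592/n) log Q = +1.23 − (0.0592/2)(-0.569) = +1.247 V.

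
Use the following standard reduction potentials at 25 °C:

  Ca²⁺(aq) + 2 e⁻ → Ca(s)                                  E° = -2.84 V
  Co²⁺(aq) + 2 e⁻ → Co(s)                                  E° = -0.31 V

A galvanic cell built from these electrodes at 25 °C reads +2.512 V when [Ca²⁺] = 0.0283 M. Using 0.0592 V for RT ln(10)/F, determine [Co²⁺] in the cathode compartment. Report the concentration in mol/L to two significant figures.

0.0070 M

Co²⁺/Co is the cathode, Ca²⁺/Ca the anode: E°cell = +2.53 V, n = 2.
Overall reaction: Co²⁺(aq) + Ca(s) → Co(s) + Ca²⁺(aq); Q = [Ca²⁺]^1/[Co²⁺]^1.
From E = E° − (0.0592/n) log Q: log Q = (E° − E)·n/0.0592 = (+2.53 − (+2.512))·2/0.0592 = 0.6081.
So 1·log[Co²⁺] = 1·log(0.0283) − log Q = -1.5482 − (0.6081) = -2.1563; [Co²⁺] = 10^(-2.1563) ≈ 0.0070 M.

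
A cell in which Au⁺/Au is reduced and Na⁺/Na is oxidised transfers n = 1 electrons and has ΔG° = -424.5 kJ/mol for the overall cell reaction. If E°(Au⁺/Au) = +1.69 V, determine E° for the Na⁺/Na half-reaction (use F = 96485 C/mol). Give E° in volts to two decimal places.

-2.71 V

E°cell = −ΔG°/(nF) = −(-424.5×10³)/((1)(96485)) = +4.400 V.
Since Au⁺/Au is the cathode and Na⁺/Na the anode, E°cell = E°(Au⁺/Au) − E°(Na⁺/Na).
So E°(Na⁺/Na) = E°(Au⁺/Au) − E°cell = (+1.69) − (+4.400) = -2.71 V.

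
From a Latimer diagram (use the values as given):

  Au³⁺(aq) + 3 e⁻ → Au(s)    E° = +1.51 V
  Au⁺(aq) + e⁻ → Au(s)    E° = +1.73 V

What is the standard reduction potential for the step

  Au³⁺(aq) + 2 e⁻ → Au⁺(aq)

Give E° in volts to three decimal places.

+1.400 V

Sequential free energies add, so n₃E°₃ = n₁E°₁ + n₂E°₂.
With n₃ = 3, and the known step contributing 1×(+1.73) V, the unknown satisfies 2·E° = 3×(+1.51) − 1×(+1.73) = +2.800.
E° = +2.800 / 2 = +1.400 V.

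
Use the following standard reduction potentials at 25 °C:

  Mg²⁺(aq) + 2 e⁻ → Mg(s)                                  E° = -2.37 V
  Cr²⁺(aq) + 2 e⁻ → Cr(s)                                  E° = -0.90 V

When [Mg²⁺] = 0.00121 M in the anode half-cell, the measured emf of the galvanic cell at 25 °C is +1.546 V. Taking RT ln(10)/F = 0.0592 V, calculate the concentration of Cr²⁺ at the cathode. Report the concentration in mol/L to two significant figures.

Cr²⁺/Cr is the cathode, Mg²⁺/Mg the anode: E°cell = +1.47 V, n = 2.
Overall reaction: Cr²⁺(aq) + Mg(s) → Cr(s) + Mg²⁺(aq); Q = [Mg²⁺]^1/[Cr²⁺]^1.
From E = E° − (0.0592/n) log Q: log Q = (E° − E)·n/0.0592 = (+1.47 − (+1.546))·2/0.0592 = -2.5676.
So 1·log[Cr²⁺] = 1·log(0.00121) − log Q = -2.9172 − (-2.5676) = -0.3496; [Cr²⁺] = 10^(-0.3496) ≈ 0.45 M.

0.45 M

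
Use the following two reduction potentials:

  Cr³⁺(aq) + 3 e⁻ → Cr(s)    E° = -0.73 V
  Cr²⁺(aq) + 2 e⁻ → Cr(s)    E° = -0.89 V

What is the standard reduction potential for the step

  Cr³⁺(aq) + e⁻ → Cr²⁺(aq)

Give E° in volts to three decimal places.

Sequential free energies add, so n₃E°₃ = n₁E°₁ + n₂E°₂.
With n₃ = 3, and the known step contributing 2×(-0.89) V, the unknown satisfies 1·E° = 3×(-0.73) − 2×(-0.89) = -0.410.
E° = -0.410 / 1 = -0.410 V.

-0.410 V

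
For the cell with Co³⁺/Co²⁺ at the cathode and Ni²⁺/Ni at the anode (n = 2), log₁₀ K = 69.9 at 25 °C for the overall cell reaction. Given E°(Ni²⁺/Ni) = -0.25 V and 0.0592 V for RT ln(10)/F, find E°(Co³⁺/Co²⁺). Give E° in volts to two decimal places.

E°cell = (0.0592/n)·log K = (0.0592/2)(69.9) = +2.069 V.
Since Co³⁺/Co²⁺ is the cathode and Ni²⁺/Ni the anode, E°cell = E°(Co³⁺/Co²⁺) − E°(Ni²⁺/Ni).
So E°(Co³⁺/Co²⁺) = E°cell + E°(Ni²⁺/Ni) = +2.069 + (-0.25) = +1.82 V.

+1.82 V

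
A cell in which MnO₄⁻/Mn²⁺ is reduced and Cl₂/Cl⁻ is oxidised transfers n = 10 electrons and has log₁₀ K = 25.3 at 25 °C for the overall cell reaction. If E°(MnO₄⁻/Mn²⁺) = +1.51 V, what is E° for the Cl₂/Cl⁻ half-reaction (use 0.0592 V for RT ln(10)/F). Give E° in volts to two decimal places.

E°cell = (0.0592/n)·log K = (0.0592/10)(25.3) = +0.150 V.
Since MnO₄⁻/Mn²⁺ is the cathode and Cl₂/Cl⁻ the anode, E°cell = E°(MnO₄⁻/Mn²⁺) − E°(Cl₂/Cl⁻).
So E°(Cl₂/Cl⁻) = E°(MnO₄⁻/Mn²⁺) − E°cell = (+1.51) − (+0.150) = +1.36 V.

+1.36 V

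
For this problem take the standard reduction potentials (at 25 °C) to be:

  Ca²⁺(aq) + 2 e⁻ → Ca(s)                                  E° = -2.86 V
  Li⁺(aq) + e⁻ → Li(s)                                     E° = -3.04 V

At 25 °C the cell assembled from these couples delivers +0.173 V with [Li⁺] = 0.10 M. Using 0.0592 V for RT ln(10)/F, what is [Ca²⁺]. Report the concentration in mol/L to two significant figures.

Ca²⁺/Ca is the cathode, Li⁺/Li the anode: E°cell = +0.18 V, n = 2.
Overall reaction: Ca²⁺(aq) + 2 Li(s) → Ca(s) + 2 Li⁺(aq); Q = [Li⁺]^2/[Ca²⁺]^1.
From E = E° − (0.0592/n) log Q: log Q = (E° − E)·n/0.0592 = (+0.18 − (+0.173))·2/0.0592 = 0.2365.
So 1·log[Ca²⁺] = 2·log(0.1) − log Q = -2.0000 − (0.2365) = -2.2365; [Ca²⁺] = 10^(-2.2365) ≈ 0.0058 M.

0.0058 M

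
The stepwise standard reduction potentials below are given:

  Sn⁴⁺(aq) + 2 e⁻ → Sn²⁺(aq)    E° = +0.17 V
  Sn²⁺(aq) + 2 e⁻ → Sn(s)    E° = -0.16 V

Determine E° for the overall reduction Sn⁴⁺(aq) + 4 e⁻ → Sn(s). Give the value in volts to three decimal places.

Standard free energies of sequential steps add: ΔG°₃ = ΔG°₁ + ΔG°₂, so n₃E°₃ = n₁E°₁ + n₂E°₂.
E°₃ = (2×+0.17 + 2×-0.16) / 4 = (+0.020) / 4 = +0.005 V.

+0.005 V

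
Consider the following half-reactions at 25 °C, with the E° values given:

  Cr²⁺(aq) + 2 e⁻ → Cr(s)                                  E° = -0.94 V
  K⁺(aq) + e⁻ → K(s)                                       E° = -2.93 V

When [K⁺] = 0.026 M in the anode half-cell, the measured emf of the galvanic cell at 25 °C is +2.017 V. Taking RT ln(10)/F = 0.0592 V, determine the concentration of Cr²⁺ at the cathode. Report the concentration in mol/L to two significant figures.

Cr²⁺/Cr is the cathode, K⁺/K the anode: E°cell = +1.99 V, n = 2.
Overall reaction: Cr²⁺(aq) + 2 K(s) → Cr(s) + 2 K⁺(aq); Q = [K⁺]^2/[Cr²⁺]^1.
From E = E° − (0.0592/n) log Q: log Q = (E° − E)·n/0.0592 = (+1.99 − (+2.017))·2/0.0592 = -0.9122.
So 1·log[Cr²⁺] = 2·log(0.026) − log Q = -3.1701 − (-0.9122) = -2.2579; [Cr²⁺] = 10^(-2.2579) ≈ 0.0055 M.

0.0055 M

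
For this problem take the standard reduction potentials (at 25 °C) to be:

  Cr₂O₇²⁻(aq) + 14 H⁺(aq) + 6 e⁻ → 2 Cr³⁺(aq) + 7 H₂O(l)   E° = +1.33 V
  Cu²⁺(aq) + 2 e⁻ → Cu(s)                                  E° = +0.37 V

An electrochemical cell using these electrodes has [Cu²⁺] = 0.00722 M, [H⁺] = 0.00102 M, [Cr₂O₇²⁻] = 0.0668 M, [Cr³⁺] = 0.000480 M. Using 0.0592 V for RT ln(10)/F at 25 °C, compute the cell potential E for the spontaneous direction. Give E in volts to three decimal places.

+0.664 V

Cr₂O₇²⁻/Cr³⁺ is the cathode (higher E°), Cu²⁺/Cu the anode: E°cell = +1.33 − (+0.37) = +0.96 V, n = 6.
Overall: Cr₂O₇²⁻(aq) + 14 H⁺(aq) + 3 Cu(s) → 2 Cr³⁺(aq) + 7 H₂O(l) + 3 Cu²⁺(aq)
Q = [Cr³⁺]^2·[Cu²⁺]^3 / ([Cr₂O₇²⁻]·[H⁺]^14); log Q = 29.993.
E = E° − (0.0592/n) log Q = +0.96 − (0.0592/6)(29.993) = +0.664 V.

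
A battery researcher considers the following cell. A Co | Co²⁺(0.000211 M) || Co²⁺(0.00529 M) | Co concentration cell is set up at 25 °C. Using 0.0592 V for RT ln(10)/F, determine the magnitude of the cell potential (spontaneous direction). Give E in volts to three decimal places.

+0.041 V

For a concentration cell E°cell = 0. The 0.00529 M side is the cathode (reduction is favoured where [Co²⁺] is higher).
With n = 2, E = −(0.0592/2) log([Co²⁺]ₐₙ/[Co²⁺]꜀ₐₜ) = −(0.0592/2) log(0.000211/0.00529) = −(0.0592/2)(-1.399) = +0.041 V.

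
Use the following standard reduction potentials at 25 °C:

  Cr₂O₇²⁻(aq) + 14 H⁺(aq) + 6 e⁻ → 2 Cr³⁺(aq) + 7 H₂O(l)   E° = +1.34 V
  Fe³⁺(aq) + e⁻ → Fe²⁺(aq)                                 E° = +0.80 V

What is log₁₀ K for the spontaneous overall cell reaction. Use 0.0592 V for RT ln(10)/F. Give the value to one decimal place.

Cathode: Cr₂O₇²⁻/Cr³⁺; anode: Fe³⁺/Fe²⁺. E°cell = +0.54 V, n = 6.
log K = nE°cell / 0.0592 = (6)(+0.54) / 0.0592 = 54.7.

54.7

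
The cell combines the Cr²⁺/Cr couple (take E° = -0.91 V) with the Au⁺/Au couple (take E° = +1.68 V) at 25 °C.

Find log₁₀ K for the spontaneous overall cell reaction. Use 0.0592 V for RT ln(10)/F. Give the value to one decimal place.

87.5

Cathode: Au⁺/Au; anode: Cr²⁺/Cr. E°cell = +2.59 V, n = 2.
log K = nE°cell / 0.0592 = (2)(+2.59) / 0.0592 = 87.5.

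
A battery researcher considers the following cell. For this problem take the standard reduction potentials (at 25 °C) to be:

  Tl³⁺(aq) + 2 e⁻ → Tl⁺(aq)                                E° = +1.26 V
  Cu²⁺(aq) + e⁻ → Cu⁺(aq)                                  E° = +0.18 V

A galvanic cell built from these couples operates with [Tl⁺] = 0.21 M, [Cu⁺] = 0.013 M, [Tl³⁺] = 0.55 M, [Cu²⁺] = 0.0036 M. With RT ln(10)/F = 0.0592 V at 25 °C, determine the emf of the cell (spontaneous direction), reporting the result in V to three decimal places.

Tl³⁺/Tl⁺ is the cathode (higher E°), Cu²⁺/Cu⁺ the anode: E°cell = +1.26 − (+0.18) = +1.08 V, n = 2.
Overall: Tl³⁺(aq) + 2 Cu⁺(aq) → Tl⁺(aq) + 2 Cu²⁺(aq)
Q = [Tl⁺]·[Cu²⁺]^2 / ([Tl³⁺]·[Cu⁺]^2); log Q = -1.533.
E = E° − (0.0592/n) log Q = +1.08 − (0.0592/2)(-1.533) = +1.125 V.

+1.125 V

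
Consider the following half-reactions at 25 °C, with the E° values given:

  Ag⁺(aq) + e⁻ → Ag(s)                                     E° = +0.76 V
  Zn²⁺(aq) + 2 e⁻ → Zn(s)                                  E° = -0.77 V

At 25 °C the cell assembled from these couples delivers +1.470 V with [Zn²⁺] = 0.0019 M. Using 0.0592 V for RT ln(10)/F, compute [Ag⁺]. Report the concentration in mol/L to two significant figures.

Ag⁺/Ag is the cathode, Zn²⁺/Zn the anode: E°cell = +1.53 V, n = 2.
Overall reaction: 2 Ag⁺(aq) + Zn(s) → 2 Ag(s) + Zn²⁺(aq); Q = [Zn²⁺]^1/[Ag⁺]^2.
From E = E° − (0.0592/n) log Q: log Q = (E° − E)·n/0.0592 = (+1.53 − (+1.470))·2/0.0592 = 2.0270.
So 2·log[Ag⁺] = 1·log(0.0019) − log Q = -2.7212 − (2.0270) = -4.7482; log[Ag⁺] = -4.7482 / 2 = -2.3741; [Ag⁺] = 10^(-2.3741) ≈ 0.0042 M.

0.0042 M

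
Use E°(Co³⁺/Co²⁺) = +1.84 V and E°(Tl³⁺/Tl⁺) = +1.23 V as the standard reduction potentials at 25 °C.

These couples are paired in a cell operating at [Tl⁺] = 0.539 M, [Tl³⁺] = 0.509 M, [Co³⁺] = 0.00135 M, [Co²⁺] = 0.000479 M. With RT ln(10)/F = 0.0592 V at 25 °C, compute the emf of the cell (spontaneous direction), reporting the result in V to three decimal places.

+0.637 V

Co³⁺/Co²⁺ is the cathode (higher E°), Tl³⁺/Tl⁺ the anode: E°cell = +1.84 − (+1.23) = +0.61 V, n = 2.
Overall: 2 Co³⁺(aq) + Tl⁺(aq) → 2 Co²⁺(aq) + Tl³⁺(aq)
Q = [Co²⁺]^2·[Tl³⁺] / ([Co³⁺]^2·[Tl⁺]); log Q = -0.925.
E = E° − (0.0592/n) log Q = +0.61 − (0.0592/2)(-0.925) = +0.637 V.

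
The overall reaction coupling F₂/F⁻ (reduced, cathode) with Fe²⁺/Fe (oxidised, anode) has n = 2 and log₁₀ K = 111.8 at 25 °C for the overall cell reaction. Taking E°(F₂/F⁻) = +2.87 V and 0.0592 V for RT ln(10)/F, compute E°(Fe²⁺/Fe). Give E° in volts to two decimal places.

-0.44 V

E°cell = (0.0592/n)·log K = (0.0592/2)(111.8) = +3.309 V.
Since F₂/F⁻ is the cathode and Fe²⁺/Fe the anode, E°cell = E°(F₂/F⁻) − E°(Fe²⁺/Fe).
So E°(Fe²⁺/Fe) = E°(F₂/F⁻) − E°cell = (+2.87) − (+3.309) = -0.44 V.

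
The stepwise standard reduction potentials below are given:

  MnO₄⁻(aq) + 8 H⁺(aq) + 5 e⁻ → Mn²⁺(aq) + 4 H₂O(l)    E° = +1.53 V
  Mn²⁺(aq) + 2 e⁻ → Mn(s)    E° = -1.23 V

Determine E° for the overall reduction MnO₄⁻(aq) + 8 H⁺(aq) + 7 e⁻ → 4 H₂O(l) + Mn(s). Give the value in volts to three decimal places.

+0.741 V

Standard free energies of sequential steps add: ΔG°₃ = ΔG°₁ + ΔG°₂, so n₃E°₃ = n₁E°₁ + n₂E°₂.
E°₃ = (5×+1.53 + 2×-1.23) / 7 = (+5.190) / 7 = +0.741 V.
Simply averaging or adding the two E° values would be wrong; the electron-weighted sum is required.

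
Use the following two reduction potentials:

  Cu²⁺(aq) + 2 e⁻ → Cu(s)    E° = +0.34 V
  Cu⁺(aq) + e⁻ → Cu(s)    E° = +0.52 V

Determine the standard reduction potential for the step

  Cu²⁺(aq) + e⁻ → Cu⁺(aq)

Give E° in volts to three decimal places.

+0.160 V

Sequential free energies add, so n₃E°₃ = n₁E°₁ + n₂E°₂.
With n₃ = 2, and the known step contributing 1×(+0.52) V, the unknown satisfies 1·E° = 2×(+0.34) − 1×(+0.52) = +0.160.
E° = +0.160 / 1 = +0.160 V.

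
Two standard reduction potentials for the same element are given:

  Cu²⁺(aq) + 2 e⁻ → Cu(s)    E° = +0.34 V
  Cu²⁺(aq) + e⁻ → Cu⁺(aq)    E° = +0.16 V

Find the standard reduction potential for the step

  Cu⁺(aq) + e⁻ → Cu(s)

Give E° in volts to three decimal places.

Sequential free energies add, so n₃E°₃ = n₁E°₁ + n₂E°₂.
With n₃ = 2, and the known step contributing 1×(+0.16) V, the unknown satisfies 1·E° = 2×(+0.34) − 1×(+0.16) = +0.520.
E° = +0.520 / 1 = +0.520 V.

+0.520 V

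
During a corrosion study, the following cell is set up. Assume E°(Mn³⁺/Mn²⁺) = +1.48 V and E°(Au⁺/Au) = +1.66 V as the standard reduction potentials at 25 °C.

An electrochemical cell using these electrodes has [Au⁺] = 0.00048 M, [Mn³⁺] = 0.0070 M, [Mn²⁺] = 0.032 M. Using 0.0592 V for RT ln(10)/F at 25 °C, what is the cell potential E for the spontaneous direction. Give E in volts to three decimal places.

+0.023 V

Au⁺/Au is the cathode (higher E°), Mn³⁺/Mn²⁺ the anode: E°cell = +1.66 − (+1.48) = +0.18 V, n = 1.
Overall: Au⁺(aq) + Mn²⁺(aq) → Au(s) + Mn³⁺(aq)
Q = [Mn³⁺] / ([Au⁺]·[Mn²⁺]); log Q = 2.659.
E = E° − (0.0592/n) log Q = +0.18 − (0.0592/1)(2.659) = +0.023 V.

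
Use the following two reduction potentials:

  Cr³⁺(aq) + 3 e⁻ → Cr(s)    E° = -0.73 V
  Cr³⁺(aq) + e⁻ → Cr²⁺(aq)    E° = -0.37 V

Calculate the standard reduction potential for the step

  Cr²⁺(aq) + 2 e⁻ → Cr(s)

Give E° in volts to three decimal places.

-0.910 V

Sequential free energies add, so n₃E°₃ = n₁E°₁ + n₂E°₂.
With n₃ = 3, and the known step contributing 1×(-0.37) V, the unknown satisfies 2·E° = 3×(-0.73) − 1×(-0.37) = -1.820.
E° = -1.820 / 2 = -0.910 V.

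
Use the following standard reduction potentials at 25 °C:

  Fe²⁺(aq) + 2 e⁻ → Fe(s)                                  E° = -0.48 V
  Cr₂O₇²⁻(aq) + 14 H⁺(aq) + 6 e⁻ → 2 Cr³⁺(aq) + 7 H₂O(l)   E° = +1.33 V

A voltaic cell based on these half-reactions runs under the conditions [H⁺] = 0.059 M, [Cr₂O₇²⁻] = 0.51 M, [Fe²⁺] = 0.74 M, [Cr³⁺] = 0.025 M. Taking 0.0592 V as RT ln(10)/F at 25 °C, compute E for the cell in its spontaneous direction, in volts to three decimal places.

Cr₂O₇²⁻/Cr³⁺ is the cathode (higher E°), Fe²⁺/Fe the anode: E°cell = +1.33 − (-0.48) = +1.81 V, n = 6.
Overall: Cr₂O₇²⁻(aq) + 14 H⁺(aq) + 3 Fe(s) → 2 Cr³⁺(aq) + 7 H₂O(l) + 3 Fe²⁺(aq)
Q = [Cr³⁺]^2·[Fe²⁺]^3 / ([Cr₂O₇²⁻]·[H⁺]^14); log Q = 13.904.
E = E° − (0.0592/n) log Q = +1.81 − (0.0592/6)(13.904) = +1.673 V.

+1.673 V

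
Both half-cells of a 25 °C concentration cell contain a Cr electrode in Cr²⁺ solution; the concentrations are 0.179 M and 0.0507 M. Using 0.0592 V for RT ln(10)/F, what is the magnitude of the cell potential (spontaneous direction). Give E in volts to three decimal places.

+0.016 V

For a concentration cell E°cell = 0. The 0.179 M side is the cathode (reduction is favoured where [Cr²⁺] is higher).
With n = 2, E = −(0.0592/2) log([Cr²⁺]ₐₙ/[Cr²⁺]꜀ₐₜ) = −(0.0592/2) log(0.0507/0.179) = −(0.0592/2)(-0.548) = +0.016 V.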